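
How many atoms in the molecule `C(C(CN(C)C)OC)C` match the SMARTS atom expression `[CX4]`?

Check the 9 heavy atoms by environment: 7× C (X4) → match; 1× N (X3) → no; 1× O (X2) → no.
That gives 7 matching atoms.

7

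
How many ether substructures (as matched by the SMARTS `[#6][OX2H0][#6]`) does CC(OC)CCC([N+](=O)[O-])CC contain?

[#6][OX2H0][#6] is the SMARTS for an ether: an aliphatic oxygen bridging two carbons with no H on the oxygen.
Exactly one fragment in the molecule meets all constraints, giving 1 match.

1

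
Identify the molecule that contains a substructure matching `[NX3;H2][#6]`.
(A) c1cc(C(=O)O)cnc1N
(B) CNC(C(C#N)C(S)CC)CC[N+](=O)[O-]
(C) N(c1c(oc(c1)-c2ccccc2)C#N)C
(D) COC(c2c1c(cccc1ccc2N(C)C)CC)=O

[NX3;H2][#6] describes a trivalent nitrogen with two H attached to carbon (a primary amine).
(A) contains a primary amino group (-NH2), which satisfies every atom and bond constraint.
(B) has a nitrile (-C#N) but the nitrogen is NX1 (triple-bonded), not NX3 with two H.
(C) has a nitrile (-C#N) but the nitrogen is NX1 (triple-bonded), not NX3 with two H.
(D) has a dimethylamino group (-N(CH3)2) but the nitrogen has H0, not H2.
So the answer is (A).

A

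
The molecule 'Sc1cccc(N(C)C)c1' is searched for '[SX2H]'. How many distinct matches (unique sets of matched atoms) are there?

[SX2H] is the SMARTS for a thiol: an aliphatic sulfur with two connections, one being H.
Exactly one fragment in the molecule meets all constraints, giving 1 match.

1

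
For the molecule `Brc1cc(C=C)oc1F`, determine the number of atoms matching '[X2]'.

1

Check the 9 heavy atoms by environment: 1× o (aromatic, X2) → match; 4× c (aromatic, X3) → no; 1× F (X1) → no; 1× Br (X1) → no; 2× C (X3) → no.
That gives 1 matching atom.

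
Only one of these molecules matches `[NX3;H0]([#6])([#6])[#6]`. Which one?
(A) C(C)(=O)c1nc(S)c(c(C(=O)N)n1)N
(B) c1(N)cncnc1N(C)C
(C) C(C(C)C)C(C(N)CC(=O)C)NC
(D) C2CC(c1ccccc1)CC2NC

B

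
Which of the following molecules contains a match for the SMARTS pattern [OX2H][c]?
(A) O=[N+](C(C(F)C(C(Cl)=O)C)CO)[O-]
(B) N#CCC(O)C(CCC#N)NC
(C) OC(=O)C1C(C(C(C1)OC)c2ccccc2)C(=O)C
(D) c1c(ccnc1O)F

[OX2H][c] describes a hydroxyl oxygen attached to an aromatic carbon (a phenol).
(A) has a hydroxyl group (-OH) but the -OH is on an aliphatic carbon, not an aromatic c.
(B) has a hydroxyl group (-OH) but the -OH is on an aliphatic carbon, not an aromatic c.
(C) has a methoxy ether (-OCH3) but the oxygen has H0, not H1.
(D) contains a hydroxyl group (-OH), which satisfies every atom and bond constraint.
So the answer is (D).

D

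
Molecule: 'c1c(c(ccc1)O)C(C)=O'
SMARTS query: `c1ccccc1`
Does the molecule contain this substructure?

The pattern c1ccccc1 describes six aromatic carbons in a ring — a benzene ring.
The required atom environment is present in the molecule, so the pattern matches.

Yes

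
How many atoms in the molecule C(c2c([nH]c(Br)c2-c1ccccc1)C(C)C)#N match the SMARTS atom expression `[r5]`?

5

Check the 17 heavy atoms by environment: 1× n (aromatic, in 5-ring) → match; 4× c (aromatic, in 5-ring) → match; 4× C (acyclic) → no; 1× N (acyclic) → no; 1× Br (acyclic) → no; 6× c (aromatic, in 6-ring) → no.
Summing the matching environments: 1 + 4 = 5 matching atoms.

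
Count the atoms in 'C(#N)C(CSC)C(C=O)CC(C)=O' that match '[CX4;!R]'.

6

The query [CX4;!R] means: aliphatic carbon with four total connections, not in a ring.
Check the 13 heavy atoms by environment: 6× C (X4, acyclic) → match; 2× C (X3, acyclic) → no; 2× O (X1, acyclic) → no; 1× S (X2, acyclic) → no; 1× C (X2, acyclic) → no; 1× N (X1, acyclic) → no.
That gives 6 matching atoms.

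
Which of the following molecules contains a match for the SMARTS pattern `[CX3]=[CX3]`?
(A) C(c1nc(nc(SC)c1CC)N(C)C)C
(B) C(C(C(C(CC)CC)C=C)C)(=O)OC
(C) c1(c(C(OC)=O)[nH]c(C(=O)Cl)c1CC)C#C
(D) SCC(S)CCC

B

[CX3]=[CX3] describes a non-aromatic C=C double bond between two sp2 carbons (an alkene).
(A) has an ethyl group (-CH2CH3) but its C-C bond is a single bond between CX4 carbons, not CX3=CX3.
(B) contains a vinyl group (-CH=CH2), which satisfies every atom and bond constraint.
(C) has an ethyl group (-CH2CH3) but its C-C bond is a single bond between CX4 carbons, not CX3=CX3.
(D) has an ethyl group (-CH2CH3) but its C-C bond is a single bond between CX4 carbons, not CX3=CX3.
So the answer is (B).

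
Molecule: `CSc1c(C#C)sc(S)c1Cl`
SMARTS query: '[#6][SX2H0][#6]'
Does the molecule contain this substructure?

Yes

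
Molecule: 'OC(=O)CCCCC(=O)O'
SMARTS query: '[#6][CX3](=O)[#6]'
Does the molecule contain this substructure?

No

The pattern [#6][CX3](=O)[#6] describes a carbonyl carbon (no H) flanked by two carbons — a ketone.
The closest candidate here is a carboxylic acid group (-C(=O)OH), but one neighbour of the carbonyl carbon is O, not C. No other fragment satisfies the full query, so there is no match.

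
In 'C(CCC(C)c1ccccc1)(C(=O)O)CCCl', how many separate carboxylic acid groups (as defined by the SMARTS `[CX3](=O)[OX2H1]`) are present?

1

[CX3](=O)[OX2H1] is the SMARTS for a carboxylic acid: an sp2 carbon double-bonded to O and single-bonded to an -OH oxygen.
Exactly one fragment in the molecule meets all constraints, giving 1 match.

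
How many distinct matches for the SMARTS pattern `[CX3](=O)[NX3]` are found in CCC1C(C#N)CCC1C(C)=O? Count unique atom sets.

[CX3](=O)[NX3] is the SMARTS for an amide: a carbonyl carbon bonded to a trivalent nitrogen.
The molecule has a nitrile (-C#N), but the nitrile N is NX1 (triple-bonded), not NX3; nothing else fits, so there are 0 matches.

0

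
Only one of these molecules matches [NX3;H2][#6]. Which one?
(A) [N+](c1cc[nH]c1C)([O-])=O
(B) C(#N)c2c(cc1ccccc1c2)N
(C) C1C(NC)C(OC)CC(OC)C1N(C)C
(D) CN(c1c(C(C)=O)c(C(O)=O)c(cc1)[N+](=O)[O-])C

B

[NX3;H2][#6] describes a trivalent nitrogen with two H attached to carbon (a primary amine).
(A) has a nitro group (-[N+](=O)[O-]) but the nitrogen is [N+] with no H, not NX3H2.
(B) contains a primary amino group (-NH2), which satisfies every atom and bond constraint.
(C) has a dimethylamino group (-N(CH3)2) but the nitrogen has H0, not H2.
(D) has a dimethylamino group (-N(CH3)2) but the nitrogen has H0, not H2.
So the answer is (B).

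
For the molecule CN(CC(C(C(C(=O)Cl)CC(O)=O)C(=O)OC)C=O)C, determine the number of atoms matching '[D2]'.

Check the 20 heavy atoms by environment: 3× C (D2) → match; 6× C (D3) → no; 1× N (D3) → no; 3× C (D1) → no; 5× O (D1) → no; 1× O (D2) → match; 1× Cl (D1) → no.
Summing the matching environments: 3 + 1 = 4 matching atoms.

4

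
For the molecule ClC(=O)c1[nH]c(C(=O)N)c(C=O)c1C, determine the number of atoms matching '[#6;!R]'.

The query [#6;!R] means: carbon not in any ring.
Check the 14 heavy atoms by environment: 1× n (aromatic, in 5-ring) → no; 4× c (aromatic, in 5-ring) → no; 4× C (acyclic) → match; 3× O (acyclic) → no; 1× N (acyclic) → no; 1× Cl (acyclic) → no.
That gives 4 matching atoms.

4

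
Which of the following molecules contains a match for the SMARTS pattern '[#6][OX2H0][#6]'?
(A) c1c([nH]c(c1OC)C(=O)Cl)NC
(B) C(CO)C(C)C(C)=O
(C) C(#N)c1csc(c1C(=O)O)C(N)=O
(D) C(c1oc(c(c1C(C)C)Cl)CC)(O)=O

A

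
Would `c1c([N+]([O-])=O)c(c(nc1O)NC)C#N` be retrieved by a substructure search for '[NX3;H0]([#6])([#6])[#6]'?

The pattern [NX3;H0]([#6])([#6])[#6] describes a trivalent nitrogen with no H, bonded to three carbons — a tertiary amine.
The closest candidate here is an N-methylamino group (-NHCH3), but the nitrogen still has one H (H1), not H0. No other fragment satisfies the full query, so there is no match.

No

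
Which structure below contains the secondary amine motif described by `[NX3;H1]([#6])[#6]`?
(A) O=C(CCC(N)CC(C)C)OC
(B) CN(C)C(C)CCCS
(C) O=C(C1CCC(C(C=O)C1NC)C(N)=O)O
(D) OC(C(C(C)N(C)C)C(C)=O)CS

[NX3;H1]([#6])[#6] describes a trivalent nitrogen with one H, bonded to two carbons (a secondary amine).
(A) has a primary amino group (-NH2) but the nitrogen has H2 and only one carbon neighbour.
(B) has a dimethylamino group (-N(CH3)2) but the nitrogen has H0, not H1.
(C) contains an N-methylamino group (-NHCH3), which satisfies every atom and bond constraint.
(D) has a dimethylamino group (-N(CH3)2) but the nitrogen has H0, not H1.
So the answer is (C).

C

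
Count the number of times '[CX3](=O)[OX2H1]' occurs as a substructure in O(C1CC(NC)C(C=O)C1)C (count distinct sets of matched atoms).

[CX3](=O)[OX2H1] is the SMARTS for a carboxylic acid: an sp2 carbon double-bonded to O and single-bonded to an -OH oxygen.
The molecule has an aldehyde (-CHO), but there is no singly-bonded oxygen on the carbonyl carbon; nothing else fits, so there are 0 matches.

0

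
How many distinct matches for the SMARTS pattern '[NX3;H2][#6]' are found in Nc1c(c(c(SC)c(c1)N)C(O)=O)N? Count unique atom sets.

3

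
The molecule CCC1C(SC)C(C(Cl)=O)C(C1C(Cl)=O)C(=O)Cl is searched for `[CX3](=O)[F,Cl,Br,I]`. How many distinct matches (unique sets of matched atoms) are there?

3

[CX3](=O)[F,Cl,Br,I] is the SMARTS for an acyl halide: a carbonyl carbon bonded to a halogen.
The molecule carries 3 separate instances of an acyl chloride (-C(=O)Cl) meeting every constraint; each maps to a distinct set of atoms, giving 3 matches.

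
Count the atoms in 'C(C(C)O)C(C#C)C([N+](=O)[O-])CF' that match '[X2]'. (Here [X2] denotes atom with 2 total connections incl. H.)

3

Check the 13 heavy atoms by environment: 6× C (X4) → no; 1× O (X2) → match; 1× N (charge +1, X3) → no; 1× O (charge -1, X1) → no; 1× O (X1) → no; 1× F (X1) → no; 2× C (X2) → match.
Summing the matching environments: 1 + 2 = 3 matching atoms.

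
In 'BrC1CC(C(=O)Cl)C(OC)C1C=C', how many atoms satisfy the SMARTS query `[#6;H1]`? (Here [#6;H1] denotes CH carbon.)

Check the 13 heavy atoms by environment: 2× C (H2) → no; 5× C (H1) → match; 1× C (H0) → no; 2× O (H0) → no; 1× Cl (H0) → no; 1× Br (H0) → no; 1× C (H3) → no.
That gives 5 matching atoms.

5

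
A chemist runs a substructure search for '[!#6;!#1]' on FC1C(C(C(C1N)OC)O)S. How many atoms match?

The query [!#6;!#1] means: not carbon and not hydrogen — any heteroatom.
Check the 11 heavy atoms by environment: 6× C → no; 1× N → match; 2× O → match; 1× F → match; 1× S → match.
Summing the matching environments: 1 + 2 + 1 + 1 = 5 matching atoms.

5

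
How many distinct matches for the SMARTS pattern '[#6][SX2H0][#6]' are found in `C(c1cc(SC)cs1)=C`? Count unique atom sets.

1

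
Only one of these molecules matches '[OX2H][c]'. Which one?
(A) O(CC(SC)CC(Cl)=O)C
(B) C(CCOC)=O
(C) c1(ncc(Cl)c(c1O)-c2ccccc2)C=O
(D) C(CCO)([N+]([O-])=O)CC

C

[OX2H][c] describes a hydroxyl oxygen attached to an aromatic carbon (a phenol).
(A) has a methoxy ether (-OCH3) but the oxygen has H0, not H1.
(B) has a methoxy ether (-OCH3) but the oxygen has H0, not H1.
(C) contains a hydroxyl group (-OH), which satisfies every atom and bond constraint.
(D) has a hydroxyl group (-OH) but the -OH is on an aliphatic carbon, not an aromatic c.
So the answer is (C).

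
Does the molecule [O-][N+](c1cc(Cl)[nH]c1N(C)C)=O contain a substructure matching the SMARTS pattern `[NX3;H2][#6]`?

The pattern [NX3;H2][#6] describes a trivalent nitrogen with two H attached to carbon — a primary amine.
The closest candidate here is a dimethylamino group (-N(CH3)2), but the nitrogen has H0, not H2. No other fragment satisfies the full query, so there is no match.

No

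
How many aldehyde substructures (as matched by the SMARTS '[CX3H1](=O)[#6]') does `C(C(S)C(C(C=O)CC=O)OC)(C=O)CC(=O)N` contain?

3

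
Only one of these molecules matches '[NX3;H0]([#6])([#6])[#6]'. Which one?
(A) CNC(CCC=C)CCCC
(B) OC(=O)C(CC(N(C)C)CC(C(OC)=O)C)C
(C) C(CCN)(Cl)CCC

B

[NX3;H0]([#6])([#6])[#6] describes a trivalent nitrogen with no H, bonded to three carbons (a tertiary amine).
(A) has an N-methylamino group (-NHCH3) but the nitrogen still has one H (H1), not H0.
(B) contains a dimethylamino group (-N(CH3)2), which satisfies every atom and bond constraint.
(C) has a primary amino group (-NH2) but the nitrogen has H2, not H0 with three carbons.
So the answer is (B).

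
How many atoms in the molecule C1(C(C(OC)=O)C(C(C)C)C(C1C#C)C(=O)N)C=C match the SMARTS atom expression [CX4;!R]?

4

The query [CX4;!R] means: aliphatic carbon with four total connections, not in a ring.
Check the 19 heavy atoms by environment: 5× C (X4, in 5-ring) → no; 4× C (X3, acyclic) → no; 2× O (X1, acyclic) → no; 1× O (X2, acyclic) → no; 4× C (X4, acyclic) → match; 1× N (X3, acyclic) → no; 2× C (X2, acyclic) → no.
That gives 4 matching atoms.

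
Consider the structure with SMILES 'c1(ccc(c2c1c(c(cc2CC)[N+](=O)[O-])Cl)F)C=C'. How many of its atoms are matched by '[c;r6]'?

The query [c;r6] means: aromatic carbon that belongs to a six-membered ring.
Check the 19 heavy atoms by environment: 10× c (aromatic, in 6-ring) → match; 4× C (acyclic) → no; 1× F (acyclic) → no; 1× N (charge +1, acyclic) → no; 1× O (charge -1, acyclic) → no; 1× O (acyclic) → no; 1× Cl (acyclic) → no.
That gives 10 matching atoms.

10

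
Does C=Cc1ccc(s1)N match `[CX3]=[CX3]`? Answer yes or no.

The pattern [CX3]=[CX3] describes a non-aromatic C=C double bond between two sp2 carbons — an alkene.
The molecule carries a vinyl group (-CH=CH2), whose atoms satisfy every constraint of the query, so the pattern matches.

Yes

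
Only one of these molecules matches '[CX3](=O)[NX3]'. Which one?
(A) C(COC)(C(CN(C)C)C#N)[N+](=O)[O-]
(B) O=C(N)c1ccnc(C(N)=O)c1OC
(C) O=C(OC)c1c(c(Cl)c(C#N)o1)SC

[CX3](=O)[NX3] describes a carbonyl carbon bonded to a trivalent nitrogen (an amide).
(A) has a nitrile (-C#N) but the nitrile N is NX1 (triple-bonded), not NX3.
(B) contains a primary amide (-C(=O)NH2), which satisfies every atom and bond constraint.
(C) has a methyl-ester group (-C(=O)OCH3) but the carbonyl is bonded to O, not to an NX3 nitrogen.
So the answer is (B).

B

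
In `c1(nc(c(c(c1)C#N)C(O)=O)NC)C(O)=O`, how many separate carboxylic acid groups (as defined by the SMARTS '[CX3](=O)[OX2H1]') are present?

[CX3](=O)[OX2H1] is the SMARTS for a carboxylic acid: an sp2 carbon double-bonded to O and single-bonded to an -OH oxygen.
The molecule carries 2 separate instances of a carboxylic acid group (-C(=O)OH) meeting every constraint; each maps to a distinct set of atoms, giving 2 matches.

2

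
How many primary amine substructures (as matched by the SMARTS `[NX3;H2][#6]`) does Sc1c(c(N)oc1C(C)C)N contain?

[NX3;H2][#6] is the SMARTS for a primary amine: a trivalent nitrogen with two H attached to carbon.
The molecule carries 2 separate instances of a primary amino group (-NH2) meeting every constraint; each maps to a distinct set of atoms, giving 2 matches.

2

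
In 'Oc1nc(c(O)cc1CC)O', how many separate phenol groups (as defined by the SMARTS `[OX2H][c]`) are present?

[OX2H][c] is the SMARTS for a phenol: a hydroxyl oxygen attached to an aromatic carbon.
The molecule carries 3 separate instances of a hydroxyl group (-OH) meeting every constraint; each maps to a distinct set of atoms, giving 3 matches.

3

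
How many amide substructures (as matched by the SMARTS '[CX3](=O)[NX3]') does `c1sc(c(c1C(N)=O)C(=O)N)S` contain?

[CX3](=O)[NX3] is the SMARTS for an amide: a carbonyl carbon bonded to a trivalent nitrogen.
The molecule carries 2 separate instances of a primary amide (-C(=O)NH2) meeting every constraint; each maps to a distinct set of atoms, giving 2 matches.

2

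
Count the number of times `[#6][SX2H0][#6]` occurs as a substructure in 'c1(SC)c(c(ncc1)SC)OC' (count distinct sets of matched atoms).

2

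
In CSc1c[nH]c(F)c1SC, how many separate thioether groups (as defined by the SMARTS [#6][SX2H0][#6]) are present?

[#6][SX2H0][#6] is the SMARTS for a thioether: an aliphatic sulfur bridging two carbons with no H on the sulfur.
The molecule carries 2 separate instances of a methylthio ether (-SCH3) meeting every constraint; each maps to a distinct set of atoms, giving 2 matches.

2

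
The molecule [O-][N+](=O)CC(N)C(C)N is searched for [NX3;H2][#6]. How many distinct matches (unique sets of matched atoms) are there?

2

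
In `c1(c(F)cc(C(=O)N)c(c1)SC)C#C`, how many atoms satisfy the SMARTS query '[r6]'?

6

The query [r6] means: r6 matches atoms in a six-membered ring.
Check the 14 heavy atoms by environment: 6× c (aromatic, in 6-ring) → match; 4× C (acyclic) → no; 1× F (acyclic) → no; 1× S (acyclic) → no; 1× O (acyclic) → no; 1× N (acyclic) → no.
That gives 6 matching atoms.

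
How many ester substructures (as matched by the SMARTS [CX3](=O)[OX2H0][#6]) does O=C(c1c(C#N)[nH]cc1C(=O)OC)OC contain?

2

[CX3](=O)[OX2H0][#6] is the SMARTS for an ester: a carbonyl carbon bonded to an oxygen that is itself bonded to carbon (no H on that O).
The molecule carries 2 separate instances of a methyl-ester group (-C(=O)OCH3) meeting every constraint; each maps to a distinct set of atoms, giving 2 matches.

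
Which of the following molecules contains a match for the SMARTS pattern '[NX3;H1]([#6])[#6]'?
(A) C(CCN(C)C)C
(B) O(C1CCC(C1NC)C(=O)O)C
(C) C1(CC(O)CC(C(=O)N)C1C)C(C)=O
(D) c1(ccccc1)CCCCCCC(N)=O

B

[NX3;H1]([#6])[#6] describes a trivalent nitrogen with one H, bonded to two carbons (a secondary amine).
(A) has a dimethylamino group (-N(CH3)2) but the nitrogen has H0, not H1.
(B) contains an N-methylamino group (-NHCH3), which satisfies every atom and bond constraint.
(C) has a primary amide (-C(=O)NH2) but the -C(=O)NH2 nitrogen has H2, not H1.
(D) has a primary amide (-C(=O)NH2) but the -C(=O)NH2 nitrogen has H2, not H1.
So the answer is (B).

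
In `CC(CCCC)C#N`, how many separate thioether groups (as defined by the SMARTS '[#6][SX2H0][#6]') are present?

0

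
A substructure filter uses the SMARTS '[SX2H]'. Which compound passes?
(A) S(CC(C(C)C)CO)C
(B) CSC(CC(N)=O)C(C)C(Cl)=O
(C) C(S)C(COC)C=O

[SX2H] describes an aliphatic sulfur with two connections, one being H (a thiol).
(A) has a methylthio ether (-SCH3) but the sulfur has H0 (bonded to two carbons), not H1.
(B) has a methylthio ether (-SCH3) but the sulfur has H0 (bonded to two carbons), not H1.
(C) contains a thiol (-SH), which satisfies every atom and bond constraint.
So the answer is (C).

C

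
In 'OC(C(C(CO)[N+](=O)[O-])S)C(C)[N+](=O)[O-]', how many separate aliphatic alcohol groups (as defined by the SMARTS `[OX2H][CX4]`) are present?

2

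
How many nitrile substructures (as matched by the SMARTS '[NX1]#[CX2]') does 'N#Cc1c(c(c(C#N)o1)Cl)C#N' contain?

3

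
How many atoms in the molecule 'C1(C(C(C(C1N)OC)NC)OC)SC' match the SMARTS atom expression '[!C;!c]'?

The query [!C;!c] means: neither aliphatic nor aromatic carbon — same as [!#6].
Check the 14 heavy atoms by environment: 9× C → no; 2× O → match; 2× N → match; 1× S → match.
Summing the matching environments: 2 + 2 + 1 = 5 matching atoms.

5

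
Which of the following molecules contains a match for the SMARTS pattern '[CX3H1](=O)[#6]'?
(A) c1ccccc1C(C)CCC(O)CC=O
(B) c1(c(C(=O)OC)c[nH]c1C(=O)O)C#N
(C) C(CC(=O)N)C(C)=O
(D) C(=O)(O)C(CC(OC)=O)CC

[CX3H1](=O)[#6] describes an sp2 carbon with one H, double-bonded to O and single-bonded to carbon (an aldehyde).
(A) contains an aldehyde (-CHO), which satisfies every atom and bond constraint.
(B) has a methyl-ester group (-C(=O)OCH3) but the carbonyl carbon has H0, not H1.
(C) has an acetyl/ketone group (-C(=O)CH3) but the carbonyl carbon has H0 (two carbon neighbours), not H1.
(D) has a carboxylic acid group (-C(=O)OH) but the carbonyl carbon has H0 and is bonded to O, not H1.
So the answer is (A).

A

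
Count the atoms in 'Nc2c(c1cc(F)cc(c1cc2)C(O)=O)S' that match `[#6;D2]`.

4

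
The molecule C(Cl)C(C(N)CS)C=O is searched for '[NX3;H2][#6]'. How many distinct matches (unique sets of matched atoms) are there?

1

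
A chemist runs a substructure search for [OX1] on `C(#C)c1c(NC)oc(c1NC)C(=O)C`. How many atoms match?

Check the 14 heavy atoms by environment: 1× o (aromatic, X2) → no; 4× c (aromatic, X3) → no; 2× C (X2) → no; 2× N (X3) → no; 3× C (X4) → no; 1× C (X3) → no; 1× O (X1) → match.
That gives 1 matching atom.

1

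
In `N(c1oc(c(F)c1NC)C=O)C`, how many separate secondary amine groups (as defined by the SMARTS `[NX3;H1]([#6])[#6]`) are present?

2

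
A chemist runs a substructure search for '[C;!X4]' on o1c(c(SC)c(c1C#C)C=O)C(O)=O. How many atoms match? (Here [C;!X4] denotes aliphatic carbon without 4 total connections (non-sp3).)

4

The query [C;!X4] means: aliphatic carbon that does not have four total connections.
Check the 14 heavy atoms by environment: 1× o (aromatic, X2) → no; 4× c (aromatic, X3) → no; 2× C (X3) → match; 2× O (X1) → no; 1× O (X2) → no; 2× C (X2) → match; 1× S (X2) → no; 1× C (X4) → no.
Summing the matching environments: 2 + 2 = 4 matching atoms.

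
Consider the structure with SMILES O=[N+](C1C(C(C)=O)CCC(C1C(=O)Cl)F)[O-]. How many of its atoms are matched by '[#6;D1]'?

1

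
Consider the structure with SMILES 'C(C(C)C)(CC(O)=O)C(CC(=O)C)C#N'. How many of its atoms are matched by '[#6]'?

The query [#6] means: #6 matches any atom with atomic number 6 (carbon, aromatic or aliphatic).
Check the 15 heavy atoms by environment: 11× C → match; 3× O → no; 1× N → no.
That gives 11 matching atoms.

11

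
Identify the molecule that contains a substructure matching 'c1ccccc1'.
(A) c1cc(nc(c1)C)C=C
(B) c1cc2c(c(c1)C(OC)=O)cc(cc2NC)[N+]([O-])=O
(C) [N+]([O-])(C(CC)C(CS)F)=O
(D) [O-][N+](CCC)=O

B

c1ccccc1 describes six aromatic carbons in a ring (a benzene ring).
(A) has a methyl group (-CH3) but no six-membered all-carbon aromatic ring is present.
(B) contains the required atom environment, so the pattern matches.
(C) has a methyl group (-CH3) but no six-membered all-carbon aromatic ring is present.
(D) has a methyl group (-CH3) but no six-membered all-carbon aromatic ring is present.
So the answer is (B).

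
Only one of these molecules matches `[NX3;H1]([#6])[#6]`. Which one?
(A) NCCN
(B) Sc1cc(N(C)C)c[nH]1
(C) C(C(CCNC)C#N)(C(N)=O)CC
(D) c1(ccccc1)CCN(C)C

[NX3;H1]([#6])[#6] describes a trivalent nitrogen with one H, bonded to two carbons (a secondary amine).
(A) has a primary amino group (-NH2) but the nitrogen has H2 and only one carbon neighbour.
(B) has a dimethylamino group (-N(CH3)2) but the nitrogen has H0, not H1.
(C) contains an N-methylamino group (-NHCH3), which satisfies every atom and bond constraint.
(D) has a dimethylamino group (-N(CH3)2) but the nitrogen has H0, not H1.
So the answer is (C).

C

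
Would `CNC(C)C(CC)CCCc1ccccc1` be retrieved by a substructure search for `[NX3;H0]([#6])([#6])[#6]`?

No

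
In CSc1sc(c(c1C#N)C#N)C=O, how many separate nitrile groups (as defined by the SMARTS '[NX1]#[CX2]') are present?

[NX1]#[CX2] is the SMARTS for a nitrile: a nitrogen triple-bonded to a two-connected carbon.
The molecule carries 2 separate instances of a nitrile (-C#N) meeting every constraint; each maps to a distinct set of atoms, giving 2 matches.

2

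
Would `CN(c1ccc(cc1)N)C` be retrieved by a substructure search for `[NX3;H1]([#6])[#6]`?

No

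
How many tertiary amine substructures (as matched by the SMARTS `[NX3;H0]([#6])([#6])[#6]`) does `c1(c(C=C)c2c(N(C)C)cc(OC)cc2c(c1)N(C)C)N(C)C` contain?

3

[NX3;H0]([#6])([#6])[#6] is the SMARTS for a tertiary amine: a trivalent nitrogen with no H, bonded to three carbons.
The molecule carries 3 separate instances of a dimethylamino group (-N(CH3)2) meeting every constraint; each maps to a distinct set of atoms, giving 3 matches.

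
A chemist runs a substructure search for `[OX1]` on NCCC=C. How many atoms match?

0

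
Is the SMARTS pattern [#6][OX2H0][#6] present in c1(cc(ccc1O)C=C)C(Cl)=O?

The pattern [#6][OX2H0][#6] describes an aliphatic oxygen bridging two carbons with no H on the oxygen — an ether.
The closest candidate here is a hydroxyl group (-OH), but the oxygen has H1, not H0 bridging two carbons. No other fragment satisfies the full query, so there is no match.

No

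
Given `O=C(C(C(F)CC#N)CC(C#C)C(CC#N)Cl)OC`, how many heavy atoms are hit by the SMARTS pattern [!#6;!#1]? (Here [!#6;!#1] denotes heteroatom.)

The query [!#6;!#1] means: not carbon and not hydrogen — any heteroatom.
Check the 19 heavy atoms by environment: 13× C → no; 2× N → match; 2× O → match; 1× Cl → match; 1× F → match.
Summing the matching environments: 2 + 2 + 1 + 1 = 6 matching atoms.

6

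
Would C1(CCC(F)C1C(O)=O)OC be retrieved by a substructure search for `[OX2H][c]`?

No

The pattern [OX2H][c] describes a hydroxyl oxygen attached to an aromatic carbon — a phenol.
The closest candidate here is a methoxy ether (-OCH3), but the oxygen has H0, not H1. No other fragment satisfies the full query, so there is no match.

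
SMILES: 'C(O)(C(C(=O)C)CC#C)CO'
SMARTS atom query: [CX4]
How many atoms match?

5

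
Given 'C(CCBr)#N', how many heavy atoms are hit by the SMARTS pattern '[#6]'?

3

The query [#6] means: #6 matches any atom with atomic number 6 (carbon, aromatic or aliphatic).
Check the 5 heavy atoms by environment: 3× C → match; 1× N → no; 1× Br → no.
That gives 3 matching atoms.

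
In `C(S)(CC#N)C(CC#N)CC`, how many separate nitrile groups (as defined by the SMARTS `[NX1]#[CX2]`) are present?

[NX1]#[CX2] is the SMARTS for a nitrile: a nitrogen triple-bonded to a two-connected carbon.
The molecule carries 2 separate instances of a nitrile (-C#N) meeting every constraint; each maps to a distinct set of atoms, giving 2 matches.

2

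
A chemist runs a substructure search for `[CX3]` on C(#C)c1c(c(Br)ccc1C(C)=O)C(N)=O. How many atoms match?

The query [CX3] means: C with X3: aliphatic carbon with exactly 3 total connections.
Check the 15 heavy atoms by environment: 6× c (aromatic, X3) → no; 2× C (X3) → match; 2× O (X1) → no; 1× C (X4) → no; 1× Br (X1) → no; 2× C (X2) → no; 1× N (X3) → no.
That gives 2 matching atoms.

2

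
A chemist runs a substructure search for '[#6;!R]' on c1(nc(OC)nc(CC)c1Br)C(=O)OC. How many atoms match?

The query [#6;!R] means: carbon not in any ring.
Check the 15 heavy atoms by environment: 2× n (aromatic, in 6-ring) → no; 4× c (aromatic, in 6-ring) → no; 1× Br (acyclic) → no; 3× O (acyclic) → no; 5× C (acyclic) → match.
That gives 5 matching atoms.

5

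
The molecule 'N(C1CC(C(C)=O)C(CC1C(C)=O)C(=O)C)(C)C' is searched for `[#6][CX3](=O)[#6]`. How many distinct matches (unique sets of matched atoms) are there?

3

[#6][CX3](=O)[#6] is the SMARTS for a ketone: a carbonyl carbon (no H) flanked by two carbons.
The molecule carries 3 separate instances of an acetyl/ketone group (-C(=O)CH3) meeting every constraint; each maps to a distinct set of atoms, giving 3 matches.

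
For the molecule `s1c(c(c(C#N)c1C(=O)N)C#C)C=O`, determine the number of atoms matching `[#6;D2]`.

3

The query [#6;D2] means: any carbon bonded to exactly two heavy atoms.
Check the 14 heavy atoms by environment: 1× s (aromatic, D2) → no; 4× c (aromatic, D3) → no; 1× C (D3) → no; 2× O (D1) → no; 2× N (D1) → no; 3× C (D2) → match; 1× C (D1) → no.
That gives 3 matching atoms.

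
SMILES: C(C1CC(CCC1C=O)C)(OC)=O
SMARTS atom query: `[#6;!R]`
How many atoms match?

4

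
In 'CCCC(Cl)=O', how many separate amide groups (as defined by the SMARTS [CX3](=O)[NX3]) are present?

[CX3](=O)[NX3] is the SMARTS for an amide: a carbonyl carbon bonded to a trivalent nitrogen.
No fragment in the molecule satisfies every constraint, giving 0 matches.

0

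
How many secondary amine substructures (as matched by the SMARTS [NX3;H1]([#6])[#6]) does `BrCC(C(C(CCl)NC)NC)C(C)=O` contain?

[NX3;H1]([#6])[#6] is the SMARTS for a secondary amine: a trivalent nitrogen with one H, bonded to two carbons.
The molecule carries 2 separate instances of an N-methylamino group (-NHCH3) meeting every constraint; each maps to a distinct set of atoms, giving 2 matches.

2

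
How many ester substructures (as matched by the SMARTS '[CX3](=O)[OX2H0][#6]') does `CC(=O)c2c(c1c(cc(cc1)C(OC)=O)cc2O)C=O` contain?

[CX3](=O)[OX2H0][#6] is the SMARTS for an ester: a carbonyl carbon bonded to an oxygen that is itself bonded to carbon (no H on that O).
Exactly one fragment in the molecule meets all constraints, giving 1 match.

1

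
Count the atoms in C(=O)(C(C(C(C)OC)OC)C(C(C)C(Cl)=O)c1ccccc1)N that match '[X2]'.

Check the 23 heavy atoms by environment: 9× C (X4) → no; 2× O (X2) → match; 2× C (X3) → no; 2× O (X1) → no; 1× N (X3) → no; 1× Cl (X1) → no; 6× c (aromatic, X3) → no.
That gives 2 matching atoms.

2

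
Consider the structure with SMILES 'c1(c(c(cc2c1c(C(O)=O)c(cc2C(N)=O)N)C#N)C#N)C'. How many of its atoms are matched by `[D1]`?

8

The query [D1] means: atom with exactly one heavy-atom neighbour (degree 1).
Check the 22 heavy atoms by environment: 8× c (aromatic, D3) → no; 2× c (aromatic, D2) → no; 2× C (D2) → no; 4× N (D1) → match; 2× C (D3) → no; 3× O (D1) → match; 1× C (D1) → match.
Summing the matching environments: 4 + 3 + 1 = 8 matching atoms.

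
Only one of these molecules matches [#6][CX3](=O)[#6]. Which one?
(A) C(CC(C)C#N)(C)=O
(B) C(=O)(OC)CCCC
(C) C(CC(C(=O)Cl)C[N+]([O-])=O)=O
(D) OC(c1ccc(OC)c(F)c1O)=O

A

[#6][CX3](=O)[#6] describes a carbonyl carbon (no H) flanked by two carbons (a ketone).
(A) contains an acetyl/ketone group (-C(=O)CH3), which satisfies every atom and bond constraint.
(B) has a methyl-ester group (-C(=O)OCH3) but one neighbour of the carbonyl carbon is O, not C.
(C) has an aldehyde (-CHO) but the carbonyl carbon has H1, so it is not flanked by two carbons.
(D) has a carboxylic acid group (-C(=O)OH) but one neighbour of the carbonyl carbon is O, not C.
So the answer is (A).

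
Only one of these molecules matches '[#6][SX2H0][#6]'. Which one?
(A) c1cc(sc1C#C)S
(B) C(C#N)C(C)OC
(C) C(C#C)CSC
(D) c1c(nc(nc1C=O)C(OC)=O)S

C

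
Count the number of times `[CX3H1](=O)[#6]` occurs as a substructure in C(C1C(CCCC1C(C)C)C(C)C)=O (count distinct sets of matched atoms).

1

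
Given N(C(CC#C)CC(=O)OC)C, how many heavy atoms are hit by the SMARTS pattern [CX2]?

2

The query [CX2] means: C with X2: aliphatic carbon with exactly 2 total connections.
Check the 11 heavy atoms by environment: 5× C (X4) → no; 1× N (X3) → no; 1× C (X3) → no; 1× O (X1) → no; 1× O (X2) → no; 2× C (X2) → match.
That gives 2 matching atoms.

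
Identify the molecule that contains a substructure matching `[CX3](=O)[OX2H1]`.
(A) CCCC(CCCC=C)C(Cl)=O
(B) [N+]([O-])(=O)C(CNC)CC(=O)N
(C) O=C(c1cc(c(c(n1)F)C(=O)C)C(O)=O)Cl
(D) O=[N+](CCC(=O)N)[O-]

[CX3](=O)[OX2H1] describes an sp2 carbon double-bonded to O and single-bonded to an -OH oxygen (a carboxylic acid).
(A) has an acyl chloride (-C(=O)Cl) but the carbonyl is bonded to Cl, not to an -OH oxygen.
(B) has a primary amide (-C(=O)NH2) but the carbonyl is bonded to N, not to an -OH oxygen.
(C) contains a carboxylic acid group (-C(=O)OH), which satisfies every atom and bond constraint.
(D) has a primary amide (-C(=O)NH2) but the carbonyl is bonded to N, not to an -OH oxygen.
So the answer is (C).

C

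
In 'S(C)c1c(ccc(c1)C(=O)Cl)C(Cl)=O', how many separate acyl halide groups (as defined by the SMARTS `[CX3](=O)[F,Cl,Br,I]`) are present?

2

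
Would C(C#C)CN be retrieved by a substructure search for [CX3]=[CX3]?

No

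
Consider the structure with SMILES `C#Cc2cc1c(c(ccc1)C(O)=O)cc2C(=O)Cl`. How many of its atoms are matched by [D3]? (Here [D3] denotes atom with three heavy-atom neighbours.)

The query [D3] means: atom with exactly three heavy-atom neighbours.
Check the 18 heavy atoms by environment: 5× c (aromatic, D3) → match; 5× c (aromatic, D2) → no; 2× C (D3) → match; 3× O (D1) → no; 1× Cl (D1) → no; 1× C (D2) → no; 1× C (D1) → no.
Summing the matching environments: 5 + 2 = 7 matching atoms.

7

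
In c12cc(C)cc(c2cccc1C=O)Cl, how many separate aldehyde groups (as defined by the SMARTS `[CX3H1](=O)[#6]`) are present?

[CX3H1](=O)[#6] is the SMARTS for an aldehyde: an sp2 carbon with one H, double-bonded to O and single-bonded to carbon.
Exactly one fragment in the molecule meets all constraints, giving 1 match.

1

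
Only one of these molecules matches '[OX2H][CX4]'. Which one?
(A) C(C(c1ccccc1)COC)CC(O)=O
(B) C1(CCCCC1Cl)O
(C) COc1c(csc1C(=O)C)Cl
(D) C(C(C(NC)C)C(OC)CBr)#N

B

[OX2H][CX4] describes a hydroxyl oxygen bound to an sp3 (X4) carbon (an aliphatic alcohol).
(A) has a methoxy ether (-OCH3) but the oxygen has H0 (ether), not H1.
(B) contains a hydroxyl group (-OH), which satisfies every atom and bond constraint.
(C) has a methoxy ether (-OCH3) but the oxygen has H0 (ether), not H1.
(D) has a methoxy ether (-OCH3) but the oxygen has H0 (ether), not H1.
So the answer is (B).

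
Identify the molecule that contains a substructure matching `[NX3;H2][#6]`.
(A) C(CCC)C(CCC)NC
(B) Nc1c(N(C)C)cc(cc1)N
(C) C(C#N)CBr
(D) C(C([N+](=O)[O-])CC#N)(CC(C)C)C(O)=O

B

[NX3;H2][#6] describes a trivalent nitrogen with two H attached to carbon (a primary amine).
(A) has an N-methylamino group (-NHCH3) but the nitrogen bears two carbons and only one H (H1), not H2.
(B) contains a primary amino group (-NH2), which satisfies every atom and bond constraint.
(C) has a nitrile (-C#N) but the nitrogen is NX1 (triple-bonded), not NX3 with two H.
(D) has a nitrile (-C#N) but the nitrogen is NX1 (triple-bonded), not NX3 with two H.
So the answer is (B).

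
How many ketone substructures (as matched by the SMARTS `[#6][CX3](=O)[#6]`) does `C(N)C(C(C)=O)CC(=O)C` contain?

2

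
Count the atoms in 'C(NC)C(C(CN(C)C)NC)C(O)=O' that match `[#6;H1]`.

2

The query [#6;H1] means: any carbon bearing exactly one hydrogen.
Check the 14 heavy atoms by environment: 2× C (H2) → no; 2× C (H1) → match; 1× C (H0) → no; 1× O (H0) → no; 1× O (H1) → no; 1× N (H0) → no; 4× C (H3) → no; 2× N (H1) → no.
That gives 2 matching atoms.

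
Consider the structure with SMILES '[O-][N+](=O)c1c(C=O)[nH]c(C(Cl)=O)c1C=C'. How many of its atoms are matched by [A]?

10

Check the 15 heavy atoms by environment: 1× n (aromatic) → no; 4× c (aromatic) → no; 1× N (charge +1) → match; 1× O (charge -1) → match; 3× O → match; 4× C → match; 1× Cl → match.
Summing the matching environments: 1 + 1 + 3 + 4 + 1 = 10 matching atoms.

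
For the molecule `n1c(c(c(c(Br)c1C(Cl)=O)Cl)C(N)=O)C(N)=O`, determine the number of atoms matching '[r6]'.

6

The query [r6] means: r6 matches atoms in a six-membered ring.
Check the 17 heavy atoms by environment: 1× n (aromatic, in 6-ring) → match; 5× c (aromatic, in 6-ring) → match; 2× Cl (acyclic) → no; 3× C (acyclic) → no; 3× O (acyclic) → no; 2× N (acyclic) → no; 1× Br (acyclic) → no.
Summing the matching environments: 1 + 5 = 6 matching atoms.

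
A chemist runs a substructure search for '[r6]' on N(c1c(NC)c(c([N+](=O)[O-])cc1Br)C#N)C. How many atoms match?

6

The query [r6] means: r6 matches atoms in a six-membered ring.
Check the 16 heavy atoms by environment: 6× c (aromatic, in 6-ring) → match; 3× C (acyclic) → no; 3× N (acyclic) → no; 1× Br (acyclic) → no; 1× N (charge +1, acyclic) → no; 1× O (charge -1, acyclic) → no; 1× O (acyclic) → no.
That gives 6 matching atoms.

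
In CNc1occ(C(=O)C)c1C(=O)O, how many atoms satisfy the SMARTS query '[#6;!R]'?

4

Check the 13 heavy atoms by environment: 1× o (aromatic, in 5-ring) → no; 4× c (aromatic, in 5-ring) → no; 4× C (acyclic) → match; 3× O (acyclic) → no; 1× N (acyclic) → no.
That gives 4 matching atoms.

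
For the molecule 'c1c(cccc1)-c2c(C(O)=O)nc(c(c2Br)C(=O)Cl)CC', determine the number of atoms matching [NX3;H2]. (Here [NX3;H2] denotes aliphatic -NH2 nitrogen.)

0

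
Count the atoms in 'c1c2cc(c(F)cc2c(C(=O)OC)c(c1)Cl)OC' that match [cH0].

6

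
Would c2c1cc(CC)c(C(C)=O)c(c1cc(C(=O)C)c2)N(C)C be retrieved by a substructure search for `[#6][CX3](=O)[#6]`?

The pattern [#6][CX3](=O)[#6] describes a carbonyl carbon (no H) flanked by two carbons — a ketone.
The molecule carries an acetyl/ketone group (-C(=O)CH3), whose atoms satisfy every constraint of the query, so the pattern matches.

Yes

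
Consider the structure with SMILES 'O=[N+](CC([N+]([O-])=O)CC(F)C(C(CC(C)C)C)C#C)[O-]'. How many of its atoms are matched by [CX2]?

2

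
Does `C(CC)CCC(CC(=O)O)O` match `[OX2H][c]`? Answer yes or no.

The pattern [OX2H][c] describes a hydroxyl oxygen attached to an aromatic carbon — a phenol.
The closest candidate here is a hydroxyl group (-OH), but the -OH is on an aliphatic carbon, not an aromatic c. No other fragment satisfies the full query, so there is no match.

No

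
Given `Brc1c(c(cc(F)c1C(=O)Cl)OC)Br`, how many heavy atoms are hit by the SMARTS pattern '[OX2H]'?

The query [OX2H] means: aliphatic oxygen with two connections, one of which is H — an -OH oxygen.
Check the 14 heavy atoms by environment: 5× c (aromatic, H0, X3) → no; 1× c (aromatic, H1, X3) → no; 2× Br (H0, X1) → no; 1× F (H0, X1) → no; 1× C (H0, X3) → no; 1× O (H0, X1) → no; 1× Cl (H0, X1) → no; 1× O (H0, X2) → no; 1× C (H3, X4) → no.
No environment satisfies the query, so 0 matching atoms.

0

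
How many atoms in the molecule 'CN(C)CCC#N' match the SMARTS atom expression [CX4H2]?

2

Check the 7 heavy atoms by environment: 2× C (H2, X4) → match; 1× C (H0, X2) → no; 1× N (H0, X1) → no; 1× N (H0, X3) → no; 2× C (H3, X4) → no.
That gives 2 matching atoms.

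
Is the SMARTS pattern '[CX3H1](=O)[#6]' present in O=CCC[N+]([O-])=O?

Yes

The pattern [CX3H1](=O)[#6] describes an sp2 carbon with one H, double-bonded to O and single-bonded to carbon — an aldehyde.
The molecule carries an aldehyde (-CHO), whose atoms satisfy every constraint of the query, so the pattern matches.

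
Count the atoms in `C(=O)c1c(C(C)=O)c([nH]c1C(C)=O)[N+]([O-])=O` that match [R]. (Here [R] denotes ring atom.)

The query [R] means: R matches any atom that is part of a ring.
Check the 16 heavy atoms by environment: 1× n (aromatic, in 5-ring) → match; 4× c (aromatic, in 5-ring) → match; 1× N (charge +1, acyclic) → no; 1× O (charge -1, acyclic) → no; 4× O (acyclic) → no; 5× C (acyclic) → no.
Summing the matching environments: 1 + 4 = 5 matching atoms.

5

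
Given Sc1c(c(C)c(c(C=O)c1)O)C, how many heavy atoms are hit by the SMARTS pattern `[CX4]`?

2

The query [CX4] means: C with X4: aliphatic carbon with exactly 4 total connections (bonds + H).
Check the 12 heavy atoms by environment: 6× c (aromatic, X3) → no; 1× C (X3) → no; 1× O (X1) → no; 2× C (X4) → match; 1× O (X2) → no; 1× S (X2) → no.
That gives 2 matching atoms.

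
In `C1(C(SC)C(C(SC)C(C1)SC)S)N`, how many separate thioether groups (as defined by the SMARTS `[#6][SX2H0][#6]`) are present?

[#6][SX2H0][#6] is the SMARTS for a thioether: an aliphatic sulfur bridging two carbons with no H on the sulfur.
The molecule carries 3 separate instances of a methylthio ether (-SCH3) meeting every constraint; each maps to a distinct set of atoms, giving 3 matches.

3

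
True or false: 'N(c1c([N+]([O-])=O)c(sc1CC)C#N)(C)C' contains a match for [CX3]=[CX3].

The pattern [CX3]=[CX3] describes a non-aromatic C=C double bond between two sp2 carbons — an alkene.
The closest candidate here is an ethyl group (-CH2CH3), but its C-C bond is a single bond between CX4 carbons, not CX3=CX3. No other fragment satisfies the full query, so there is no match.

False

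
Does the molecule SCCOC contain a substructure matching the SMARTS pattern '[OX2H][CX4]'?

No

The pattern [OX2H][CX4] describes a hydroxyl oxygen bound to an sp3 (X4) carbon — an aliphatic alcohol.
The closest candidate here is a methoxy ether (-OCH3), but the oxygen has H0 (ether), not H1. No other fragment satisfies the full query, so there is no match.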